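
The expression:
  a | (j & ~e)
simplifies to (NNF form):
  a | (j & ~e)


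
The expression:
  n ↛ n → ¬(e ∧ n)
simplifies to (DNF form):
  True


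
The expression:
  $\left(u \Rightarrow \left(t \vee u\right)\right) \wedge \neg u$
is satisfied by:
  {u: False}


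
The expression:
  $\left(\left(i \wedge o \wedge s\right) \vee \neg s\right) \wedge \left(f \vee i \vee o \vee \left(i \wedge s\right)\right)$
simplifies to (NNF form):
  $\left(f \wedge \neg s\right) \vee \left(i \wedge o\right) \vee \left(i \wedge \neg s\right) \vee \left(o \wedge \neg s\right)$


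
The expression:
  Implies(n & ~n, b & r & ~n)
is always true.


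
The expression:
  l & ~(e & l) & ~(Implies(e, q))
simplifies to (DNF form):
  False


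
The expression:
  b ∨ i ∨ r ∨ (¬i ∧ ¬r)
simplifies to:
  True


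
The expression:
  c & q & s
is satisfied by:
  {c: True, s: True, q: True}


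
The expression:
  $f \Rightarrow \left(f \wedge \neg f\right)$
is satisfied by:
  {f: False}


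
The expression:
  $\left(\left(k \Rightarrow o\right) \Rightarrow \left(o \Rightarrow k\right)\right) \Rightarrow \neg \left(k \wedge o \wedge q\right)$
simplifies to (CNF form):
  $\neg k \vee \neg o \vee \neg q$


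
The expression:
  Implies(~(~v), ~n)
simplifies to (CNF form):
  ~n | ~v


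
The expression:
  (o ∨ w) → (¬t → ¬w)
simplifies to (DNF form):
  t ∨ ¬w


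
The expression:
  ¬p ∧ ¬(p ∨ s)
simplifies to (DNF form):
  ¬p ∧ ¬s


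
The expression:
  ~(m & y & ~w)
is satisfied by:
  {w: True, m: False, y: False}
  {m: False, y: False, w: False}
  {w: True, y: True, m: False}
  {y: True, m: False, w: False}
  {w: True, m: True, y: False}
  {m: True, w: False, y: False}
  {w: True, y: True, m: True}


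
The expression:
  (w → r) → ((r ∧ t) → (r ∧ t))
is always true.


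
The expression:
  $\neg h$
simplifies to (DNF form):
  $\neg h$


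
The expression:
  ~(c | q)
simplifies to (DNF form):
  ~c & ~q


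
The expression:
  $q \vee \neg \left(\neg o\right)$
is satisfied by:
  {q: True, o: True}
  {q: True, o: False}
  {o: True, q: False}


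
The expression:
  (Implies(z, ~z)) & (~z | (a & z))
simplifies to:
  ~z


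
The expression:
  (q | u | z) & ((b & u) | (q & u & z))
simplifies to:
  u & (b | q) & (b | z)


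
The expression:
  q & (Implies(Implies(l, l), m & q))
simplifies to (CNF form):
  m & q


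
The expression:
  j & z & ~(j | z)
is never true.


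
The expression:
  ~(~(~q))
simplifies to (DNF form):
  ~q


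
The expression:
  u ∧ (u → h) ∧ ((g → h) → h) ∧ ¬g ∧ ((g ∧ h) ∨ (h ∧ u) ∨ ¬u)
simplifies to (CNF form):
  h ∧ u ∧ ¬g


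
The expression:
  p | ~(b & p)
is always true.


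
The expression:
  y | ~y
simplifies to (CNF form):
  True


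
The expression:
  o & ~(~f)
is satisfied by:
  {f: True, o: True}


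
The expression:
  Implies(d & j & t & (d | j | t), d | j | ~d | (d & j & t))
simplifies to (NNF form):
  True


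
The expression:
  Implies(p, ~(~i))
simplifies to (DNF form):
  i | ~p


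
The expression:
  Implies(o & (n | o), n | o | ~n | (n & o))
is always true.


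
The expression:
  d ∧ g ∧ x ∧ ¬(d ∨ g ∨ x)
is never true.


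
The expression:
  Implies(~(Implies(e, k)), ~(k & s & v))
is always true.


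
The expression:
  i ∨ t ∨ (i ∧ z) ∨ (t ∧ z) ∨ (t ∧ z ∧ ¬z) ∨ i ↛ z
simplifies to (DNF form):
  i ∨ t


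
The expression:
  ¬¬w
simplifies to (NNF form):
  w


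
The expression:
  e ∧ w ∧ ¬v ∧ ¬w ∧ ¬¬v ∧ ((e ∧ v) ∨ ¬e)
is never true.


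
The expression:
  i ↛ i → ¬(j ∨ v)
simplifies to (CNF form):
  True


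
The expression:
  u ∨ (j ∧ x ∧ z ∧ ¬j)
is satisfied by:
  {u: True}


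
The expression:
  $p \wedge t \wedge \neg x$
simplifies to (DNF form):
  $p \wedge t \wedge \neg x$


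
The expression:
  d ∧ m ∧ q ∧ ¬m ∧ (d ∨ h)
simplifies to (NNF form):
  False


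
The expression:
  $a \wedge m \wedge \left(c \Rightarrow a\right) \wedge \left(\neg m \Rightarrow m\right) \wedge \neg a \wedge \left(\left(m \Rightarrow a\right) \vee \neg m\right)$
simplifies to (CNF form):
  $\text{False}$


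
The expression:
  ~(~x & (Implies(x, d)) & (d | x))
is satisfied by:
  {x: True, d: False}
  {d: False, x: False}
  {d: True, x: True}


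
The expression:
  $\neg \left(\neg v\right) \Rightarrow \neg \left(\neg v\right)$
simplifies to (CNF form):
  $\text{True}$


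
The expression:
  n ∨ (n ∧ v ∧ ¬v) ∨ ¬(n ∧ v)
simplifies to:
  True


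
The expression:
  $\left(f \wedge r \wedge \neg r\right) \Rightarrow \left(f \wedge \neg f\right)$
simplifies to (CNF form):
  $\text{True}$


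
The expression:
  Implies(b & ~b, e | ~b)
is always true.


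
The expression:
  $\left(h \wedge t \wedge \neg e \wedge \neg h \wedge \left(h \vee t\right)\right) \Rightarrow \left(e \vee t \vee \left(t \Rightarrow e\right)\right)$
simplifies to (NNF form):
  $\text{True}$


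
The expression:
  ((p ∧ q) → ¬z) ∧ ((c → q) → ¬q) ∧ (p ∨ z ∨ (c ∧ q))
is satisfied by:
  {z: True, p: True, q: False}
  {z: True, q: False, p: False}
  {p: True, q: False, z: False}


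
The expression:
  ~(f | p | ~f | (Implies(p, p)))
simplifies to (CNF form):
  False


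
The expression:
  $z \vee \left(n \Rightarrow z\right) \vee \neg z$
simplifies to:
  $\text{True}$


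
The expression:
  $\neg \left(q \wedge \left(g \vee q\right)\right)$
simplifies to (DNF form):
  $\neg q$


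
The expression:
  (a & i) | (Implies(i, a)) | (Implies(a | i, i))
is always true.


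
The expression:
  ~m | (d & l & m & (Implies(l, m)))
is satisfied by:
  {d: True, l: True, m: False}
  {d: True, l: False, m: False}
  {l: True, d: False, m: False}
  {d: False, l: False, m: False}
  {d: True, m: True, l: True}


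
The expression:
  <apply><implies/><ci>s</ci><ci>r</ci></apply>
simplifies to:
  <apply><or/><ci>r</ci><apply><not/><ci>s</ci></apply></apply>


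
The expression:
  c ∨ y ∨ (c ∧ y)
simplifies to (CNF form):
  c ∨ y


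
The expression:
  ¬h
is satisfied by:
  {h: False}


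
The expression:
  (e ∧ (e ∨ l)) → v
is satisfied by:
  {v: True, e: False}
  {e: False, v: False}
  {e: True, v: True}


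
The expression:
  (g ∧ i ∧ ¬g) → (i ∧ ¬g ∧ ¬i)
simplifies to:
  True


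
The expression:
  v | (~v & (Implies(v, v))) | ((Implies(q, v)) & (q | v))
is always true.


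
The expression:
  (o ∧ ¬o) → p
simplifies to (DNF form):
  True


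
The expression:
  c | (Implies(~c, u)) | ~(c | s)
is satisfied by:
  {c: True, u: True, s: False}
  {c: True, s: False, u: False}
  {u: True, s: False, c: False}
  {u: False, s: False, c: False}
  {c: True, u: True, s: True}
  {c: True, s: True, u: False}
  {u: True, s: True, c: False}


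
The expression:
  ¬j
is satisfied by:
  {j: False}


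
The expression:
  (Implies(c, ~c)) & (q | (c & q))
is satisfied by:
  {q: True, c: False}


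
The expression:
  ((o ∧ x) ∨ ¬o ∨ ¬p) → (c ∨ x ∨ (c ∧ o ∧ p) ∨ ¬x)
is always true.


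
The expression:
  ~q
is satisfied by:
  {q: False}


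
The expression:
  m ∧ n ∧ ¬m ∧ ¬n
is never true.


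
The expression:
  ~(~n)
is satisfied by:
  {n: True}


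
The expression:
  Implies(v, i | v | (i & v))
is always true.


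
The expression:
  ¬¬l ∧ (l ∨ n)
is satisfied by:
  {l: True}


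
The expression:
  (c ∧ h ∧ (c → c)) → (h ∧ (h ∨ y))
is always true.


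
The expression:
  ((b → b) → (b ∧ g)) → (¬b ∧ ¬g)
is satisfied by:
  {g: False, b: False}
  {b: True, g: False}
  {g: True, b: False}


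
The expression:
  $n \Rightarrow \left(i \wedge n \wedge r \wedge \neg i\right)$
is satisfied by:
  {n: False}


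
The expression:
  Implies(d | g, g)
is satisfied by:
  {g: True, d: False}
  {d: False, g: False}
  {d: True, g: True}


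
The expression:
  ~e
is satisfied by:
  {e: False}


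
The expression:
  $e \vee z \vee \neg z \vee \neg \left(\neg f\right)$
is always true.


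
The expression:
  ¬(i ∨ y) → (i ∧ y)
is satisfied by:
  {i: True, y: True}
  {i: True, y: False}
  {y: True, i: False}


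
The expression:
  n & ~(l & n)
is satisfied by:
  {n: True, l: False}


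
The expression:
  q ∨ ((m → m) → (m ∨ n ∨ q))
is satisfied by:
  {n: True, q: True, m: True}
  {n: True, q: True, m: False}
  {n: True, m: True, q: False}
  {n: True, m: False, q: False}
  {q: True, m: True, n: False}
  {q: True, m: False, n: False}
  {m: True, q: False, n: False}


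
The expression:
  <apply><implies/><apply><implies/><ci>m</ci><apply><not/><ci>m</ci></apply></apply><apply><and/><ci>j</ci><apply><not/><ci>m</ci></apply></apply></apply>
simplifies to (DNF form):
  <apply><or/><ci>j</ci><ci>m</ci></apply>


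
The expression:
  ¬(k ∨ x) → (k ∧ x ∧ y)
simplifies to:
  k ∨ x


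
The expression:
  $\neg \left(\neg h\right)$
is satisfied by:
  {h: True}


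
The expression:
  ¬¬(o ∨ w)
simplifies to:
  o ∨ w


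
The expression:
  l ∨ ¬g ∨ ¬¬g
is always true.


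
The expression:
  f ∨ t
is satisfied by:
  {t: True, f: True}
  {t: True, f: False}
  {f: True, t: False}


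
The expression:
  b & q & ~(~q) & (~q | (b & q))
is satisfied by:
  {b: True, q: True}


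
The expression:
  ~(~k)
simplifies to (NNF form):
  k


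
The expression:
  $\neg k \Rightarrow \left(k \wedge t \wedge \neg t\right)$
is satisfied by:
  {k: True}


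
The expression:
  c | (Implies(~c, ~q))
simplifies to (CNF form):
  c | ~q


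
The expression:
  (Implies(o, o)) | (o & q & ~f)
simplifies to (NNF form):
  True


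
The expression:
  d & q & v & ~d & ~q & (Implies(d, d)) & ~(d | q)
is never true.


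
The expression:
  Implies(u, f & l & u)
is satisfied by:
  {f: True, l: True, u: False}
  {f: True, l: False, u: False}
  {l: True, f: False, u: False}
  {f: False, l: False, u: False}
  {u: True, f: True, l: True}


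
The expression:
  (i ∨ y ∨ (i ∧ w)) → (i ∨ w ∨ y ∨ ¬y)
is always true.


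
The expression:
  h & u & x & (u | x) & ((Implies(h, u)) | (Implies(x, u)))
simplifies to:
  h & u & x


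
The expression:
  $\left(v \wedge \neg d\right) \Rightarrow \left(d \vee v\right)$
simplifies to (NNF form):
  $\text{True}$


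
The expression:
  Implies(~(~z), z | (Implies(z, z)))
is always true.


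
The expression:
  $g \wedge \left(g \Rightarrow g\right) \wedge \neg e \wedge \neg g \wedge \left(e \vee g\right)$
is never true.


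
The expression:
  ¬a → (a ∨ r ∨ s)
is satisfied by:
  {r: True, a: True, s: True}
  {r: True, a: True, s: False}
  {r: True, s: True, a: False}
  {r: True, s: False, a: False}
  {a: True, s: True, r: False}
  {a: True, s: False, r: False}
  {s: True, a: False, r: False}


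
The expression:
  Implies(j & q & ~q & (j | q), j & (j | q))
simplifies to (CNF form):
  True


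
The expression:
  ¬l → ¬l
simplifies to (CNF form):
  True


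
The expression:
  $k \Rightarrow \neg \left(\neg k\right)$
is always true.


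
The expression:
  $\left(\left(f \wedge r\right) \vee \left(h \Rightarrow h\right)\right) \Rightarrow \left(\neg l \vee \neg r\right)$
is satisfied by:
  {l: False, r: False}
  {r: True, l: False}
  {l: True, r: False}


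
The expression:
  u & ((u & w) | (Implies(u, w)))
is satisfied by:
  {u: True, w: True}


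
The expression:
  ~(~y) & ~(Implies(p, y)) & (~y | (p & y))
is never true.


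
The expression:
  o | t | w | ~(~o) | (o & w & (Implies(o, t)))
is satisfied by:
  {t: True, w: True, o: True}
  {t: True, w: True, o: False}
  {t: True, o: True, w: False}
  {t: True, o: False, w: False}
  {w: True, o: True, t: False}
  {w: True, o: False, t: False}
  {o: True, w: False, t: False}


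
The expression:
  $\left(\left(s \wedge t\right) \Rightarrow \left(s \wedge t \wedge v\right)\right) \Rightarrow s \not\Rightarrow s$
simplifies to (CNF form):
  $s \wedge t \wedge \neg v$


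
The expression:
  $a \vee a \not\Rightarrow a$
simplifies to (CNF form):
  $a$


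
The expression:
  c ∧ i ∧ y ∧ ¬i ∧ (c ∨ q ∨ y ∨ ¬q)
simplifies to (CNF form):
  False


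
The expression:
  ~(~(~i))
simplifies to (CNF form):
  ~i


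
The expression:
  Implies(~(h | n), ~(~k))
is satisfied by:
  {n: True, k: True, h: True}
  {n: True, k: True, h: False}
  {n: True, h: True, k: False}
  {n: True, h: False, k: False}
  {k: True, h: True, n: False}
  {k: True, h: False, n: False}
  {h: True, k: False, n: False}


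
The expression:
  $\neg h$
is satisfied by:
  {h: False}


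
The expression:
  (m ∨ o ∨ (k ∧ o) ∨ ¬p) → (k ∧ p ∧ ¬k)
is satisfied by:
  {p: True, o: False, m: False}


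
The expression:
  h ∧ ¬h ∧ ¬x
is never true.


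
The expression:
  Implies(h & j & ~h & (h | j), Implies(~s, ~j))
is always true.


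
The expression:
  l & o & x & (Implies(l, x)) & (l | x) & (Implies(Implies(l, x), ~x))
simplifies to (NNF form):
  False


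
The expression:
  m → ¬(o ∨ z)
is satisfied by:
  {z: False, m: False, o: False}
  {o: True, z: False, m: False}
  {z: True, o: False, m: False}
  {o: True, z: True, m: False}
  {m: True, o: False, z: False}


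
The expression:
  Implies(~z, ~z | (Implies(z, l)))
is always true.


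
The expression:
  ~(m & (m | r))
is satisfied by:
  {m: False}


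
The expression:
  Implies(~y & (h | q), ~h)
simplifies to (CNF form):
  y | ~h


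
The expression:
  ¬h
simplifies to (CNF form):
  ¬h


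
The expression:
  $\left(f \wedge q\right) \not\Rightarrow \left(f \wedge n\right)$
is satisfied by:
  {f: True, q: True, n: False}


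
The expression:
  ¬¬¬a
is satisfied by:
  {a: False}


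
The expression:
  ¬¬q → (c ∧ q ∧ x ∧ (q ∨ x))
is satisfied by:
  {c: True, x: True, q: False}
  {c: True, x: False, q: False}
  {x: True, c: False, q: False}
  {c: False, x: False, q: False}
  {q: True, c: True, x: True}


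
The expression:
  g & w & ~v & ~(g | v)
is never true.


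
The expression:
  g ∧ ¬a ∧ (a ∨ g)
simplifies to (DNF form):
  g ∧ ¬a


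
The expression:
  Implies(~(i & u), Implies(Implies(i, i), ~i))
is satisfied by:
  {u: True, i: False}
  {i: False, u: False}
  {i: True, u: True}


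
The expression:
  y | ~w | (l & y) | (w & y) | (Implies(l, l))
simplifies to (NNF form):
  True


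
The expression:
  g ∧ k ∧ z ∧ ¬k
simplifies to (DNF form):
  False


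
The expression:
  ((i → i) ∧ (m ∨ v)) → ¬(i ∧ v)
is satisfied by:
  {v: False, i: False}
  {i: True, v: False}
  {v: True, i: False}


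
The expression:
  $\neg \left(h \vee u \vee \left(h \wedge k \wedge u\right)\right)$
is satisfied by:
  {u: False, h: False}


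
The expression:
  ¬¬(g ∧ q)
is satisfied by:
  {g: True, q: True}


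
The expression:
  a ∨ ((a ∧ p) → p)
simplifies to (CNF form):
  True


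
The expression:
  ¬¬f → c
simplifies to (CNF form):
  c ∨ ¬f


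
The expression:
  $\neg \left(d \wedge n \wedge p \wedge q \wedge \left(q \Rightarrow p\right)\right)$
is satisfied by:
  {p: False, q: False, d: False, n: False}
  {n: True, p: False, q: False, d: False}
  {d: True, p: False, q: False, n: False}
  {n: True, d: True, p: False, q: False}
  {q: True, n: False, p: False, d: False}
  {n: True, q: True, p: False, d: False}
  {d: True, q: True, n: False, p: False}
  {n: True, d: True, q: True, p: False}
  {p: True, d: False, q: False, n: False}
  {n: True, p: True, d: False, q: False}
  {d: True, p: True, n: False, q: False}
  {n: True, d: True, p: True, q: False}
  {q: True, p: True, d: False, n: False}
  {n: True, q: True, p: True, d: False}
  {d: True, q: True, p: True, n: False}


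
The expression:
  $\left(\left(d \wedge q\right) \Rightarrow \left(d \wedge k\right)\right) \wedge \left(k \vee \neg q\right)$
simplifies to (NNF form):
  $k \vee \neg q$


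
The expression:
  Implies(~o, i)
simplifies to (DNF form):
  i | o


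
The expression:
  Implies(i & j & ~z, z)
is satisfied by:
  {z: True, i: False, j: False}
  {z: False, i: False, j: False}
  {j: True, z: True, i: False}
  {j: True, z: False, i: False}
  {i: True, z: True, j: False}
  {i: True, z: False, j: False}
  {i: True, j: True, z: True}


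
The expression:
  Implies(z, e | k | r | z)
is always true.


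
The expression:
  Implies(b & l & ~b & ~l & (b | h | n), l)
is always true.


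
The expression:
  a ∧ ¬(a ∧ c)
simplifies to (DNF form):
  a ∧ ¬c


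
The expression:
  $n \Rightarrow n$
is always true.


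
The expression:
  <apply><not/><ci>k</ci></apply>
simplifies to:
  <apply><not/><ci>k</ci></apply>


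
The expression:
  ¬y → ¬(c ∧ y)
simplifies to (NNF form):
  True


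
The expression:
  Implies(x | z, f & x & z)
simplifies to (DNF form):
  (z & ~z) | (f & x & z) | (~x & ~z) | (f & x & ~x) | (f & z & ~z) | (x & z & ~z) | (f & ~x & ~z) | (x & ~x & ~z)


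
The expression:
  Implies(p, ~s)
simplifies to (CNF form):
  ~p | ~s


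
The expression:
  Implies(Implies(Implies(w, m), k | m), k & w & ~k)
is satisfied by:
  {w: False, k: False, m: False}


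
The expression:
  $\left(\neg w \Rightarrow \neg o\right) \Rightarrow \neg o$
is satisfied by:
  {w: False, o: False}
  {o: True, w: False}
  {w: True, o: False}


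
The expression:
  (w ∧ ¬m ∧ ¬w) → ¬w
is always true.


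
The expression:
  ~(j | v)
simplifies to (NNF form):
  ~j & ~v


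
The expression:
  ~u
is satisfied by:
  {u: False}


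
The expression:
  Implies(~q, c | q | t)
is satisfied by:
  {t: True, q: True, c: True}
  {t: True, q: True, c: False}
  {t: True, c: True, q: False}
  {t: True, c: False, q: False}
  {q: True, c: True, t: False}
  {q: True, c: False, t: False}
  {c: True, q: False, t: False}


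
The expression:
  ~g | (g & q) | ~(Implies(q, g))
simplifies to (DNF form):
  q | ~g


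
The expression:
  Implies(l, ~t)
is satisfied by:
  {l: False, t: False}
  {t: True, l: False}
  {l: True, t: False}


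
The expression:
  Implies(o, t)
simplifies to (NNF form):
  t | ~o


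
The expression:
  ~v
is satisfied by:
  {v: False}


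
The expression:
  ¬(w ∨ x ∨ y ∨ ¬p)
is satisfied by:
  {p: True, x: False, y: False, w: False}


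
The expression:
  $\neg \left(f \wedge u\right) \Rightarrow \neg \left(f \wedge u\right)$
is always true.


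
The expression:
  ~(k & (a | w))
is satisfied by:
  {a: False, k: False, w: False}
  {w: True, a: False, k: False}
  {a: True, w: False, k: False}
  {w: True, a: True, k: False}
  {k: True, w: False, a: False}


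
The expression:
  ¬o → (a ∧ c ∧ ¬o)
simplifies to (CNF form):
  (a ∨ o) ∧ (c ∨ o)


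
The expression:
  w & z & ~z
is never true.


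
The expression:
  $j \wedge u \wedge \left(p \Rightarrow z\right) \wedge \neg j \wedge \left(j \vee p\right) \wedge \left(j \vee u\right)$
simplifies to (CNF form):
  $\text{False}$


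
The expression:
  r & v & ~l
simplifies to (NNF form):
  r & v & ~l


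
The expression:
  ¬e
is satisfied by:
  {e: False}


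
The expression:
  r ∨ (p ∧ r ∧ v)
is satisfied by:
  {r: True}


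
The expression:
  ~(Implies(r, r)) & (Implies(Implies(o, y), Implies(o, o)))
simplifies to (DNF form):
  False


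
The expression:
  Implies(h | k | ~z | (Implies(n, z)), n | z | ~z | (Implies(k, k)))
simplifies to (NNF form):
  True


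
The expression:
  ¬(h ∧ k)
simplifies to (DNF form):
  ¬h ∨ ¬k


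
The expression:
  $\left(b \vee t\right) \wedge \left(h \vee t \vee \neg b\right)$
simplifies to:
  $t \vee \left(b \wedge h\right)$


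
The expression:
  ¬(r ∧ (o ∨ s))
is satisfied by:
  {o: False, r: False, s: False}
  {s: True, o: False, r: False}
  {o: True, s: False, r: False}
  {s: True, o: True, r: False}
  {r: True, s: False, o: False}


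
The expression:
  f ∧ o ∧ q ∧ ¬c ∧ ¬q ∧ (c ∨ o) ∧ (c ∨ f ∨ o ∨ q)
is never true.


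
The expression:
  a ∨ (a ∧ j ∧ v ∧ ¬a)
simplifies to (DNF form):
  a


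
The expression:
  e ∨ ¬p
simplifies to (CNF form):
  e ∨ ¬p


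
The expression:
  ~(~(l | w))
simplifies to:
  l | w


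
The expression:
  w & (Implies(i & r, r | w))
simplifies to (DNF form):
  w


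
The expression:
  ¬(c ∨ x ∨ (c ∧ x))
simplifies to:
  ¬c ∧ ¬x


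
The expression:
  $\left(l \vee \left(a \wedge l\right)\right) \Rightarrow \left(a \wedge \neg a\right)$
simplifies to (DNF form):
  $\neg l$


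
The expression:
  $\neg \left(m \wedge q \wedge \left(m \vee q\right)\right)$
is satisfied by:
  {m: False, q: False}
  {q: True, m: False}
  {m: True, q: False}


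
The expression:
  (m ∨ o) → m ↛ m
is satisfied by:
  {o: False, m: False}


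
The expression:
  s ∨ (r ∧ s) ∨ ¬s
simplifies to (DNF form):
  True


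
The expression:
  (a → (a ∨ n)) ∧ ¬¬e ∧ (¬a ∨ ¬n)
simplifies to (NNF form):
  e ∧ (¬a ∨ ¬n)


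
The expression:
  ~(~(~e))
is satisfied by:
  {e: False}


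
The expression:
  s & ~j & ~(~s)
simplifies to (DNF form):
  s & ~j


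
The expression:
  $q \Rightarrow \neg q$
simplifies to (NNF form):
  $\neg q$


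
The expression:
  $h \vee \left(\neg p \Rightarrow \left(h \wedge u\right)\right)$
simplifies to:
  $h \vee p$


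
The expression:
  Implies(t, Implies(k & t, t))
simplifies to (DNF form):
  True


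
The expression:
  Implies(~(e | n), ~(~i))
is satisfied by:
  {i: True, n: True, e: True}
  {i: True, n: True, e: False}
  {i: True, e: True, n: False}
  {i: True, e: False, n: False}
  {n: True, e: True, i: False}
  {n: True, e: False, i: False}
  {e: True, n: False, i: False}


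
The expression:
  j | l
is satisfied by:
  {l: True, j: True}
  {l: True, j: False}
  {j: True, l: False}


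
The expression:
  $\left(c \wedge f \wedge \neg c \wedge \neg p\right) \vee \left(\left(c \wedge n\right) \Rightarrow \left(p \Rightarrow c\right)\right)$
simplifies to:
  $\text{True}$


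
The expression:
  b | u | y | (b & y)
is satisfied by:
  {y: True, b: True, u: True}
  {y: True, b: True, u: False}
  {y: True, u: True, b: False}
  {y: True, u: False, b: False}
  {b: True, u: True, y: False}
  {b: True, u: False, y: False}
  {u: True, b: False, y: False}


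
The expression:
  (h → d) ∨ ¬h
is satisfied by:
  {d: True, h: False}
  {h: False, d: False}
  {h: True, d: True}


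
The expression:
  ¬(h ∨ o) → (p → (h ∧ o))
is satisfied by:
  {o: True, h: True, p: False}
  {o: True, p: False, h: False}
  {h: True, p: False, o: False}
  {h: False, p: False, o: False}
  {o: True, h: True, p: True}
  {o: True, p: True, h: False}
  {h: True, p: True, o: False}


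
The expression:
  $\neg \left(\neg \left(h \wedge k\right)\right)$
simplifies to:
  $h \wedge k$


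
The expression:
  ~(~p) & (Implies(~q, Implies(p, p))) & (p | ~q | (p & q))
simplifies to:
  p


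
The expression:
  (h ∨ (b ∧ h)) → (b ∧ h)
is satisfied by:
  {b: True, h: False}
  {h: False, b: False}
  {h: True, b: True}


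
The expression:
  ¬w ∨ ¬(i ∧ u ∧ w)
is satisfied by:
  {w: False, u: False, i: False}
  {i: True, w: False, u: False}
  {u: True, w: False, i: False}
  {i: True, u: True, w: False}
  {w: True, i: False, u: False}
  {i: True, w: True, u: False}
  {u: True, w: True, i: False}


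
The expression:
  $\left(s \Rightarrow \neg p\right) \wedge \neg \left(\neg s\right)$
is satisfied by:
  {s: True, p: False}


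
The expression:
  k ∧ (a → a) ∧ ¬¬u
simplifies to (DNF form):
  k ∧ u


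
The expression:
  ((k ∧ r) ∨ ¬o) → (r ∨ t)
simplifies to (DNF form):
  o ∨ r ∨ t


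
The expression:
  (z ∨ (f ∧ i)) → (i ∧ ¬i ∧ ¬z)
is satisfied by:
  {z: False, i: False, f: False}
  {f: True, z: False, i: False}
  {i: True, z: False, f: False}


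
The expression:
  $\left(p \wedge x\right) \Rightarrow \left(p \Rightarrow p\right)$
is always true.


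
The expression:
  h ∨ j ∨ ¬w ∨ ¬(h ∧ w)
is always true.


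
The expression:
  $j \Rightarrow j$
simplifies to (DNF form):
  $\text{True}$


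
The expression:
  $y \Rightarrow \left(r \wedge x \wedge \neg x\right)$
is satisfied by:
  {y: False}


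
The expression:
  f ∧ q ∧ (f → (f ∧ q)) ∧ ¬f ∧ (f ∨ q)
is never true.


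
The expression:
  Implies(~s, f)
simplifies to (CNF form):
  f | s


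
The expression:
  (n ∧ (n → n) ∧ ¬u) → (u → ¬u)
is always true.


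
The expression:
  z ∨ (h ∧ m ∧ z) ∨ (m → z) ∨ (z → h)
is always true.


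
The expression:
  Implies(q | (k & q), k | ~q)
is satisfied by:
  {k: True, q: False}
  {q: False, k: False}
  {q: True, k: True}


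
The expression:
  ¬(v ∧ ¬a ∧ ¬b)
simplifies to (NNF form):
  a ∨ b ∨ ¬v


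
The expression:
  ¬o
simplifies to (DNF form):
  ¬o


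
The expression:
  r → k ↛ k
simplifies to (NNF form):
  ¬r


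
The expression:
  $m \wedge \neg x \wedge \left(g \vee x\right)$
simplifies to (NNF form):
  $g \wedge m \wedge \neg x$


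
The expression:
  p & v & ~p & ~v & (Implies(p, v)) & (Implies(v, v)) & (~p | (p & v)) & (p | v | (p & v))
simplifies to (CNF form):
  False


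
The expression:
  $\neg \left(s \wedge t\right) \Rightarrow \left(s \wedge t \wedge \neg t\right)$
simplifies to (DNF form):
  $s \wedge t$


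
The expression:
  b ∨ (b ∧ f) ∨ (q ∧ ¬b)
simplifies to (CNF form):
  b ∨ q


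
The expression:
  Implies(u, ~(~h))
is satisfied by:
  {h: True, u: False}
  {u: False, h: False}
  {u: True, h: True}


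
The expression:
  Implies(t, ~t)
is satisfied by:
  {t: False}


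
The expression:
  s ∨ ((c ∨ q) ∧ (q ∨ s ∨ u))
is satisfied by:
  {q: True, c: True, s: True, u: True}
  {q: True, c: True, s: True, u: False}
  {q: True, s: True, u: True, c: False}
  {q: True, s: True, u: False, c: False}
  {q: True, c: True, u: True, s: False}
  {q: True, c: True, u: False, s: False}
  {q: True, u: True, s: False, c: False}
  {q: True, u: False, s: False, c: False}
  {c: True, s: True, u: True, q: False}
  {c: True, s: True, u: False, q: False}
  {s: True, u: True, q: False, c: False}
  {s: True, q: False, u: False, c: False}
  {c: True, u: True, q: False, s: False}


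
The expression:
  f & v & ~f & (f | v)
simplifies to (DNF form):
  False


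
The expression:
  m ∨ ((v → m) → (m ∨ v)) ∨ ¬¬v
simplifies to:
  m ∨ v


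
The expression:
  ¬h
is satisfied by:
  {h: False}


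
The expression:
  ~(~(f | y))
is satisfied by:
  {y: True, f: True}
  {y: True, f: False}
  {f: True, y: False}


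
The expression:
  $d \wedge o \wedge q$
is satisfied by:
  {o: True, d: True, q: True}


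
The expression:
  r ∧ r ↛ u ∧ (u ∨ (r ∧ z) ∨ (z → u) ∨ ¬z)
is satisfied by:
  {r: True, u: False}


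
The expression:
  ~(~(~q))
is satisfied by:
  {q: False}


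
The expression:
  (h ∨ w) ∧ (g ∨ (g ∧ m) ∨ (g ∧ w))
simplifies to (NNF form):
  g ∧ (h ∨ w)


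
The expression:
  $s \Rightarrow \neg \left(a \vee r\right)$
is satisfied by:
  {a: False, s: False, r: False}
  {r: True, a: False, s: False}
  {a: True, r: False, s: False}
  {r: True, a: True, s: False}
  {s: True, r: False, a: False}


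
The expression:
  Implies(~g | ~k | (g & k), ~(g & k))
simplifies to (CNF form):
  ~g | ~k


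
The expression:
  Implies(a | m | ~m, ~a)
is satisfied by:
  {a: False}


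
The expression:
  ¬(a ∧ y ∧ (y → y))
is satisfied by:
  {y: False, a: False}
  {a: True, y: False}
  {y: True, a: False}


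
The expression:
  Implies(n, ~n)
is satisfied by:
  {n: False}


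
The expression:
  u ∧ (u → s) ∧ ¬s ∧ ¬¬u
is never true.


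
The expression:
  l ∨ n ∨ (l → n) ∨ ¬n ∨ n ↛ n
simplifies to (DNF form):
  True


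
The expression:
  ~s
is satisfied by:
  {s: False}


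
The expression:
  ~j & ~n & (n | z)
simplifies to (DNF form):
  z & ~j & ~n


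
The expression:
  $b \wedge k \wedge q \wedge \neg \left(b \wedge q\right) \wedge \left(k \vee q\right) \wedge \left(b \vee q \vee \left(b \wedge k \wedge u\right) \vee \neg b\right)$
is never true.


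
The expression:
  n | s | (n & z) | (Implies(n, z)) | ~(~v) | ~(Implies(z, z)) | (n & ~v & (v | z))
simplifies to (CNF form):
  True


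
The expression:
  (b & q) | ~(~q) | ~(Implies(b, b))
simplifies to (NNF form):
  q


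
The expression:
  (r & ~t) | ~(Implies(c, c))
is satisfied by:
  {r: True, t: False}


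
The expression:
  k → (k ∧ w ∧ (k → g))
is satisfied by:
  {w: True, g: True, k: False}
  {w: True, g: False, k: False}
  {g: True, w: False, k: False}
  {w: False, g: False, k: False}
  {w: True, k: True, g: True}


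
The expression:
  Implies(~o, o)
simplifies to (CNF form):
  o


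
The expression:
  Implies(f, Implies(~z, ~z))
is always true.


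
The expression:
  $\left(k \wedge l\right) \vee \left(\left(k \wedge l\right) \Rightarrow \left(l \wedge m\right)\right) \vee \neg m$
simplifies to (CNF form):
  $\text{True}$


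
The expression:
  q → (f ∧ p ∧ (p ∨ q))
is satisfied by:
  {f: True, p: True, q: False}
  {f: True, p: False, q: False}
  {p: True, f: False, q: False}
  {f: False, p: False, q: False}
  {q: True, f: True, p: True}


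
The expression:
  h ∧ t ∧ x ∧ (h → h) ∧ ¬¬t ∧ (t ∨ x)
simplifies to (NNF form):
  h ∧ t ∧ x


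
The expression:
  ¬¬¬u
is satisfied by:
  {u: False}


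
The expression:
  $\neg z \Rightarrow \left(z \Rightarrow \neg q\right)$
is always true.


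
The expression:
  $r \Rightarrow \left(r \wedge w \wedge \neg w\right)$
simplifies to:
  $\neg r$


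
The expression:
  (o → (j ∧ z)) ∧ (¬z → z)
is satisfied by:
  {z: True, j: True, o: False}
  {z: True, j: False, o: False}
  {z: True, o: True, j: True}


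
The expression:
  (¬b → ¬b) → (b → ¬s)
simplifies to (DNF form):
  ¬b ∨ ¬s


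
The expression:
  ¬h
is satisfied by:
  {h: False}


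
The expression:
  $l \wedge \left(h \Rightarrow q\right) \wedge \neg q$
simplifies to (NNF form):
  $l \wedge \neg h \wedge \neg q$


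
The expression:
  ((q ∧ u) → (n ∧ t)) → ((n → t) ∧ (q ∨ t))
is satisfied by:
  {q: True, t: True, u: True, n: False}
  {q: True, t: True, n: False, u: False}
  {q: True, t: True, u: True, n: True}
  {q: True, t: True, n: True, u: False}
  {t: True, u: True, n: False, q: False}
  {t: True, n: False, u: False, q: False}
  {t: True, u: True, n: True, q: False}
  {t: True, n: True, u: False, q: False}
  {u: True, q: True, n: False, t: False}
  {q: True, n: False, u: False, t: False}
  {u: True, q: True, n: True, t: False}


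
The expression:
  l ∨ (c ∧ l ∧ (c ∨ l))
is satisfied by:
  {l: True}


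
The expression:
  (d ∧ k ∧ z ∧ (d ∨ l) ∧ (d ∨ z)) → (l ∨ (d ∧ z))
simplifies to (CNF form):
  True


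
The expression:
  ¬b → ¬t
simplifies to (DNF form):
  b ∨ ¬t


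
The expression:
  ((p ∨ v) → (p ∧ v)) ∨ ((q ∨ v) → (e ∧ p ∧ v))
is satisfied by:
  {q: False, v: False, p: False}
  {p: True, q: False, v: False}
  {q: True, p: False, v: False}
  {v: True, p: True, q: False}
  {v: True, p: True, q: True}


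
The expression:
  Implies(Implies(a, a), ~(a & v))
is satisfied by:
  {v: False, a: False}
  {a: True, v: False}
  {v: True, a: False}


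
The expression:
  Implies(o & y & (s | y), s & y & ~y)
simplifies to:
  ~o | ~y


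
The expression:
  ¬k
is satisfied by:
  {k: False}


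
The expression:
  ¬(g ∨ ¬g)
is never true.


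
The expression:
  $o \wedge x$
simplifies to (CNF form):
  $o \wedge x$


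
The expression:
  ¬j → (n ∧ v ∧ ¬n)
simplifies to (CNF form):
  j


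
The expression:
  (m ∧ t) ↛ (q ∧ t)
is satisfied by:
  {t: True, m: True, q: False}


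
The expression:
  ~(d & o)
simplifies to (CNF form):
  ~d | ~o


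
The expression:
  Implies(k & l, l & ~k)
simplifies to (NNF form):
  ~k | ~l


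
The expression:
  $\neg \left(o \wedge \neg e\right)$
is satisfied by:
  {e: True, o: False}
  {o: False, e: False}
  {o: True, e: True}


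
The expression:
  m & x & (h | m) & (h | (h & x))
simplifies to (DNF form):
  h & m & x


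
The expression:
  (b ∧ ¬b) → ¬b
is always true.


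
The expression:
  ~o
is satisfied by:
  {o: False}


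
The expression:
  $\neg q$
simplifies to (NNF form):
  $\neg q$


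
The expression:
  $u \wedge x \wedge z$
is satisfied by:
  {z: True, u: True, x: True}


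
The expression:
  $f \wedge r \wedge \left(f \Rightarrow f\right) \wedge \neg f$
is never true.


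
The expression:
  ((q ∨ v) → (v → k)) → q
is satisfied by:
  {q: True, v: True, k: False}
  {q: True, k: False, v: False}
  {q: True, v: True, k: True}
  {q: True, k: True, v: False}
  {v: True, k: False, q: False}


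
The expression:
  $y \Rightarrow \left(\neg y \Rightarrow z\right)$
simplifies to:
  $\text{True}$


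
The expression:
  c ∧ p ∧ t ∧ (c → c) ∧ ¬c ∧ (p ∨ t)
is never true.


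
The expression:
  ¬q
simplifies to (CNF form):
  ¬q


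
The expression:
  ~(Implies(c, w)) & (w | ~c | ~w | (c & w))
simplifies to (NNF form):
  c & ~w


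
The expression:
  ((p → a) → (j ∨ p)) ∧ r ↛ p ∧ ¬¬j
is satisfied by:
  {r: True, j: True, p: False}


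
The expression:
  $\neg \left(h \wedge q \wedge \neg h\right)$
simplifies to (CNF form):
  $\text{True}$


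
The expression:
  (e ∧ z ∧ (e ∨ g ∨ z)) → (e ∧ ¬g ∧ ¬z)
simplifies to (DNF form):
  ¬e ∨ ¬z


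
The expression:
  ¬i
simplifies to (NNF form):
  ¬i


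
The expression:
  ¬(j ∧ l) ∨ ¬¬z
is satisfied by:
  {z: True, l: False, j: False}
  {l: False, j: False, z: False}
  {j: True, z: True, l: False}
  {j: True, l: False, z: False}
  {z: True, l: True, j: False}
  {l: True, z: False, j: False}
  {j: True, l: True, z: True}


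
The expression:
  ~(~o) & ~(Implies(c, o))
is never true.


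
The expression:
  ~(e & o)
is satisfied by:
  {e: False, o: False}
  {o: True, e: False}
  {e: True, o: False}


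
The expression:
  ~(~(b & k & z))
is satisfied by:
  {z: True, b: True, k: True}


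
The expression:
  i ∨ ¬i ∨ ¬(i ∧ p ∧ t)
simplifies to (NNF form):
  True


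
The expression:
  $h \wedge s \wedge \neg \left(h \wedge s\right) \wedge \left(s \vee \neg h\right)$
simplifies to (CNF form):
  $\text{False}$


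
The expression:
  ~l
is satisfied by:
  {l: False}


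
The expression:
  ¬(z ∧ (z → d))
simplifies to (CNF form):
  ¬d ∨ ¬z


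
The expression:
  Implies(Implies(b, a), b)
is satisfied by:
  {b: True}


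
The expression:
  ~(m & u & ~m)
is always true.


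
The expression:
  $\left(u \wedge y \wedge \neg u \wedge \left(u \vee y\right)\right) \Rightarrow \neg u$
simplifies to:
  $\text{True}$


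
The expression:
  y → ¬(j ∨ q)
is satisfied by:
  {q: False, y: False, j: False}
  {j: True, q: False, y: False}
  {q: True, j: False, y: False}
  {j: True, q: True, y: False}
  {y: True, j: False, q: False}


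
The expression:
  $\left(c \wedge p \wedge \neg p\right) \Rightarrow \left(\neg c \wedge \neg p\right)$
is always true.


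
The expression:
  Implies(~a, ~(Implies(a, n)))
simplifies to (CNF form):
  a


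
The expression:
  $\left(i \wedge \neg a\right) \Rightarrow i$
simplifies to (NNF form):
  $\text{True}$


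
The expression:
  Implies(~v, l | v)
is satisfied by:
  {v: True, l: True}
  {v: True, l: False}
  {l: True, v: False}


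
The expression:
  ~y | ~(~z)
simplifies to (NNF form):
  z | ~y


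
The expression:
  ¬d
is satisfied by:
  {d: False}


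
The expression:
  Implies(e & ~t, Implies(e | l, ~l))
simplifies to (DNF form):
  t | ~e | ~l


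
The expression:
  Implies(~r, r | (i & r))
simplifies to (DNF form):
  r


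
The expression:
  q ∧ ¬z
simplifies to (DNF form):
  q ∧ ¬z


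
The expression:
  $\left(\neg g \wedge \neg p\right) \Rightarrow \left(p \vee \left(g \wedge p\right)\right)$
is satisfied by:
  {g: True, p: True}
  {g: True, p: False}
  {p: True, g: False}


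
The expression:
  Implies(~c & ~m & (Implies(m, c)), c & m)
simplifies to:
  c | m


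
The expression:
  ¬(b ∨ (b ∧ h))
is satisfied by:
  {b: False}


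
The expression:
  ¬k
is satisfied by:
  {k: False}


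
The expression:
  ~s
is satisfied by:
  {s: False}


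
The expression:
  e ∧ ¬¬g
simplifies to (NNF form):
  e ∧ g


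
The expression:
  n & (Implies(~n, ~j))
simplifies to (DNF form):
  n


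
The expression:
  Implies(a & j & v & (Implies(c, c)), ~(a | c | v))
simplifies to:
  ~a | ~j | ~v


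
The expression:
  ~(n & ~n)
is always true.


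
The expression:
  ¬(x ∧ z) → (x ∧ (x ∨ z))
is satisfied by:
  {x: True}


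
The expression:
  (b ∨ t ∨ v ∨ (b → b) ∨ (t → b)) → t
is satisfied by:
  {t: True}


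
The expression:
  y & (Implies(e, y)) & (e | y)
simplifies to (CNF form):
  y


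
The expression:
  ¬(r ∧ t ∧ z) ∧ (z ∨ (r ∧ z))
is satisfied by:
  {z: True, t: False, r: False}
  {z: True, r: True, t: False}
  {z: True, t: True, r: False}


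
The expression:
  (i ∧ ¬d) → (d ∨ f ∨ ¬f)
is always true.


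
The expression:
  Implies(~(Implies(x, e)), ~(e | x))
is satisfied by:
  {e: True, x: False}
  {x: False, e: False}
  {x: True, e: True}


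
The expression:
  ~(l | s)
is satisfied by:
  {l: False, s: False}


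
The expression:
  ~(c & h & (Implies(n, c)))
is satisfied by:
  {h: False, c: False}
  {c: True, h: False}
  {h: True, c: False}


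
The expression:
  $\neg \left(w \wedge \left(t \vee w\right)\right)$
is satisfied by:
  {w: False}
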